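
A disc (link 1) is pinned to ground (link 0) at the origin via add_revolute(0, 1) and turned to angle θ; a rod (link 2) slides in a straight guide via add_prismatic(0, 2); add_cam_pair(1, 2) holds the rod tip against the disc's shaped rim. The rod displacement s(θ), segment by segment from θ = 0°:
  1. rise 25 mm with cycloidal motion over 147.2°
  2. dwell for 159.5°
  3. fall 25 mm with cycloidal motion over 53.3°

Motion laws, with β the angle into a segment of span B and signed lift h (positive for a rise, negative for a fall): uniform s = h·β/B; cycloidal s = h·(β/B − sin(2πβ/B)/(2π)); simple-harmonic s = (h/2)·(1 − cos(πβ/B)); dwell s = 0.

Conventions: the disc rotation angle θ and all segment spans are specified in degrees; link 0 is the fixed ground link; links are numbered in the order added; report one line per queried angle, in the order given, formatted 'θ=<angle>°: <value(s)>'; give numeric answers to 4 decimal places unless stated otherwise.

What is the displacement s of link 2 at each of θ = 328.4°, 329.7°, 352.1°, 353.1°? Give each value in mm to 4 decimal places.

segment 1 (0° to 147.2°, cycloidal, h = 25) is passed completely: s = 0.0000 + (25) = 25.0000
segment 2 (147.2° to 306.7°, dwell): s unchanged at 25.0000
θ = 328.4° falls in segment 3 (306.7° to 360°, cycloidal, h = -25): β = 328.4 − 306.7 = 21.7°, B = 53.3°; Δs = -25·(0.4071 − sin(2π·0.4071)/(2π)) = -7.9860; s = 25.0000 − 7.9860 = 17.0140
θ = 329.7° falls in segment 3 (306.7° to 360°, cycloidal, h = -25): β = 329.7 − 306.7 = 23°, B = 53.3°; Δs = -25·(0.4315 − sin(2π·0.4315)/(2π)) = -9.1283; s = 25.0000 − 9.1283 = 15.8717
θ = 352.1° falls in segment 3 (306.7° to 360°, cycloidal, h = -25): β = 352.1 − 306.7 = 45.4°, B = 53.3°; Δs = -25·(0.8518 − sin(2π·0.8518)/(2π)) = -24.4871; s = 25.0000 − 24.4871 = 0.5129
θ = 353.1° falls in segment 3 (306.7° to 360°, cycloidal, h = -25): β = 353.1 − 306.7 = 46.4°, B = 53.3°; Δs = -25·(0.8705 − sin(2π·0.8705)/(2π)) = -24.6547; s = 25.0000 − 24.6547 = 0.3453

θ=328.4°: 17.0140
θ=329.7°: 15.8717
θ=352.1°: 0.5129
θ=353.1°: 0.3453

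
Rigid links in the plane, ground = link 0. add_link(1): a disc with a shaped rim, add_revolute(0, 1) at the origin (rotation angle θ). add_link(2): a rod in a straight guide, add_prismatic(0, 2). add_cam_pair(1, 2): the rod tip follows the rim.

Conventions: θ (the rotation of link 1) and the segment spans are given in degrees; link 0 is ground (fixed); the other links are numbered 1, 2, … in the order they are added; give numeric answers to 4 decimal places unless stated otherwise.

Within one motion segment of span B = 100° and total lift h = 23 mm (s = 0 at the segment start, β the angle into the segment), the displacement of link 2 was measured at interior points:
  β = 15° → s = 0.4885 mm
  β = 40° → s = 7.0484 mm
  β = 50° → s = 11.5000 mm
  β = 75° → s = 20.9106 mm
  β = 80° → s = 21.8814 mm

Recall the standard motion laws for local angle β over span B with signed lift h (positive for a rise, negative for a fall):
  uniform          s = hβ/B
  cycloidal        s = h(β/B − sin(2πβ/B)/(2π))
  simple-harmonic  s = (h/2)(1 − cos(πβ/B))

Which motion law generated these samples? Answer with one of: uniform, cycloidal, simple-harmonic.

candidates at β/B = r: uniform s = h·r (linear in β); cycloidal s = h·(r − sin(2πr)/(2π)); simple-harmonic s = (h/2)(1 − cos(πr))
β=15°: printed 0.4885 | uniform 3.4500, cycloidal 0.4885, simple-harmonic 1.2534
β=40°: printed 7.0484 | uniform 9.2000, cycloidal 7.0484, simple-harmonic 7.9463
β=50°: printed 11.5000 | uniform 11.5000, cycloidal 11.5000, simple-harmonic 11.5000
β=75°: printed 20.9106 | uniform 17.2500, cycloidal 20.9106, simple-harmonic 19.6317
β=80°: printed 21.8814 | uniform 18.4000, cycloidal 21.8814, simple-harmonic 20.8037
only one law matches every sample → cycloidal

cycloidal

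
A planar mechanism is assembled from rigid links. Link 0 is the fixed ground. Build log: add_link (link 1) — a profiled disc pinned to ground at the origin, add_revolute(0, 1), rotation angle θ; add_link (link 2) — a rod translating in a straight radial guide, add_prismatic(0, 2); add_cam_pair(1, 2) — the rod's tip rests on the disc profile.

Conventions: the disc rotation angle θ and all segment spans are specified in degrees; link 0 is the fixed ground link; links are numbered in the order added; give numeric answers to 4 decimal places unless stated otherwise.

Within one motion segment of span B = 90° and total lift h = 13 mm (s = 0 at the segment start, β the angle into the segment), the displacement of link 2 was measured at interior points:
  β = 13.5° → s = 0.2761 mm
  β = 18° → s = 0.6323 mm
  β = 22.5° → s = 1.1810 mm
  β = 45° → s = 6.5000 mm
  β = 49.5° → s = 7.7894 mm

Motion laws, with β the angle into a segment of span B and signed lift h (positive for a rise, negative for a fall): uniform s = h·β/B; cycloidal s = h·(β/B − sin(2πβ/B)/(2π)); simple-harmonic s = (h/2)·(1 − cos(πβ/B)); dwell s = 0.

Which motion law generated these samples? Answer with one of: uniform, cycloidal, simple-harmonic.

candidates at β/B = r: uniform s = h·r (linear in β); cycloidal s = h·(r − sin(2πr)/(2π)); simple-harmonic s = (h/2)(1 − cos(πr))
β=13.5°: printed 0.2761 | uniform 1.9500, cycloidal 0.2761, simple-harmonic 0.7085
β=18°: printed 0.6323 | uniform 2.6000, cycloidal 0.6323, simple-harmonic 1.2414
β=22.5°: printed 1.1810 | uniform 3.2500, cycloidal 1.1810, simple-harmonic 1.9038
β=45°: printed 6.5000 | uniform 6.5000, cycloidal 6.5000, simple-harmonic 6.5000
β=49.5°: printed 7.7894 | uniform 7.1500, cycloidal 7.7894, simple-harmonic 7.5168
only one law matches every sample → cycloidal

cycloidal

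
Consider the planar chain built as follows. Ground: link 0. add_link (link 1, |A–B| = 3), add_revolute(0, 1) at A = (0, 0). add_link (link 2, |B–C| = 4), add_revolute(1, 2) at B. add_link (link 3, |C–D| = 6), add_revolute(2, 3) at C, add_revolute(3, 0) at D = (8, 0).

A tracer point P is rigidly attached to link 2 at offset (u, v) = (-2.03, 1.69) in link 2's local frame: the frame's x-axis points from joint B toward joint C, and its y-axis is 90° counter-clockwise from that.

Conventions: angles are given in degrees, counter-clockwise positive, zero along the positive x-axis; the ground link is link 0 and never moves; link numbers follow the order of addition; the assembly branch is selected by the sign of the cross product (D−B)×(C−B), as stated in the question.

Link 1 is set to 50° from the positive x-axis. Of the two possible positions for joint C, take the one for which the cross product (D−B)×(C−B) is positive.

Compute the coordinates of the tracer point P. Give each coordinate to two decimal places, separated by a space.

A=(0,0), D=(8.00,0)
B = A + 3.00·(cos50°, sin50°) = (1.9284, 2.2981)
|BD| = 6.4920
circle(B,4.00) ∩ circle(D,6.00): a=1.7057, h=3.6181
  candidates: C₊=(4.8044,5.0782) cross=23.489; C₋=(2.2428,-1.6895) cross=-23.489
  branch + wants cross > 0 → take C=(4.8044,5.0782) (cross=23.489)
ex = (C−B)/|BC| = (0.7190,0.6950); ey = (-0.6950,0.7190)
P = B + -2.03·ex + 1.69·ey = (-0.7058,2.1024)

-0.71 2.10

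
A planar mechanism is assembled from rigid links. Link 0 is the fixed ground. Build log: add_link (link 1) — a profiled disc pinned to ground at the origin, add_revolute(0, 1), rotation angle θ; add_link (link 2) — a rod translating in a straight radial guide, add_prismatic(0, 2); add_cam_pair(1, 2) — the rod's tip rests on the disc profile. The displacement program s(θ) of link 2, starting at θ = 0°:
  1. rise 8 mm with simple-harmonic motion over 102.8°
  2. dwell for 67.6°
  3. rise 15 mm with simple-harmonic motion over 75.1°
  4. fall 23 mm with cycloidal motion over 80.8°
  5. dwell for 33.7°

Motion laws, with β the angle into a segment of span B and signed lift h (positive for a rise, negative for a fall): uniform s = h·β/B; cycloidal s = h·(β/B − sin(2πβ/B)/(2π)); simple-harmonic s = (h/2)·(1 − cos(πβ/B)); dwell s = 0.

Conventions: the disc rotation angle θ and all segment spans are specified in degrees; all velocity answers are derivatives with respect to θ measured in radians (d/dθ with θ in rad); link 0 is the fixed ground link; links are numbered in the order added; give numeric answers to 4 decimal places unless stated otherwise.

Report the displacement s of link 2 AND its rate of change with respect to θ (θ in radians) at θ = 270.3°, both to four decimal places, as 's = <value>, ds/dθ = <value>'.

seg 1 [0°–102.8°] simple-harmonic, h=8: full span → s += 8 → s = 8.0000
seg 2 [102.8°–170.4°] dwell: s stays 8.0000
seg 3 [170.4°–245.5°] simple-harmonic, h=15: full span → s += 15 → s = 23.0000
seg 4 [245.5°–326.3°] cycloidal, h=-23: θ=270.3° here. β=24.8, B=80.8. -23·(0.3069 − sin(2π·0.3069)/(2π)) = -3.6305 → s = 19.3695
velocity in seg [245.5°–326.3°] (cycloidal), θ in radians: β = 24.8° = 0.4328 rad, B = 80.8° = 1.4102 rad; ds/dθ = (h/B)(1 − cos(2πβ/B)) = ((-23)/1.4102)(1 − cos(2π·0.3069)) = -22.019809 mm/rad

s = 19.3695, ds/dθ = -22.0198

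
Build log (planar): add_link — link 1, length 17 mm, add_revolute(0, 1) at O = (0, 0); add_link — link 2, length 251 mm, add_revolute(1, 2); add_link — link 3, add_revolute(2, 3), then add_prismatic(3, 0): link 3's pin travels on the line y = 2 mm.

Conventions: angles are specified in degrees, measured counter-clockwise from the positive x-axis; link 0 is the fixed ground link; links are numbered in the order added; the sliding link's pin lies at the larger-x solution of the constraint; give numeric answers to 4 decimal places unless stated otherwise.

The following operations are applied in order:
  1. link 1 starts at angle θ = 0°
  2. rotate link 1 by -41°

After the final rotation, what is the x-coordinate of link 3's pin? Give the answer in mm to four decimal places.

geometry: r = 17 mm, L = 251 mm, e = 2 mm; θ starts at 0°
rotate link 1 by -41°: θ ← 0° -41° = -41°
crank pin P = (r cos θ, r sin θ) = (12.830063, -11.153003)
h = r sin θ − e = -11.153003 − 2 = -13.153003
x = r cos θ + √(L² − h²) = 12.830063 + 250.655139 = 263.485201

263.4852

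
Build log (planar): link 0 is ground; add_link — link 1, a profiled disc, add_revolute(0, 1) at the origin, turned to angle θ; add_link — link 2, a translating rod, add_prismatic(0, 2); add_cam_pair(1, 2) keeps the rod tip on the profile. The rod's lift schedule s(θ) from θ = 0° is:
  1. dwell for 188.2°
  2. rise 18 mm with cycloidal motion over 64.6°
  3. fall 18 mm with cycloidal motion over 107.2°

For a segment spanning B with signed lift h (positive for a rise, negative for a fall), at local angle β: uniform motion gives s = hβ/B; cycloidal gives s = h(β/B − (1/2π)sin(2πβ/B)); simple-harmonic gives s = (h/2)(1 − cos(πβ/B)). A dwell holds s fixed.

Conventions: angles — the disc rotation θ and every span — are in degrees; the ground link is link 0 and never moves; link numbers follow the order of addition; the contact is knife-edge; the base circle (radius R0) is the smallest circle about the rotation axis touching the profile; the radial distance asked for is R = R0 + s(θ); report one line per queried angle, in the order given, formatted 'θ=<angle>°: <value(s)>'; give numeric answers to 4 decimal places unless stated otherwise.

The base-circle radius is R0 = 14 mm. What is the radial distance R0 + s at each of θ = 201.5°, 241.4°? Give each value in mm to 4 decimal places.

seg 1 [0°–188.2°] dwell: s stays 0.0000
seg 2 [188.2°–252.8°] cycloidal, h=18: θ=201.5° here. β=13.3, B=64.6. 18·(0.2059 − sin(2π·0.2059)/(2π)) = 0.9505 → s = 0.9505
seg 2 [188.2°–252.8°] cycloidal, h=18: θ=241.4° here. β=53.2, B=64.6. 18·(0.8235 − sin(2π·0.8235)/(2π)) = 17.3880 → s = 17.3880
θ=201.5°: R = R0 + s = 14 + 0.9505 = 14.9505
θ=241.4°: R = R0 + s = 14 + 17.3880 = 31.3880

θ=201.5°: 14.9505
θ=241.4°: 31.3880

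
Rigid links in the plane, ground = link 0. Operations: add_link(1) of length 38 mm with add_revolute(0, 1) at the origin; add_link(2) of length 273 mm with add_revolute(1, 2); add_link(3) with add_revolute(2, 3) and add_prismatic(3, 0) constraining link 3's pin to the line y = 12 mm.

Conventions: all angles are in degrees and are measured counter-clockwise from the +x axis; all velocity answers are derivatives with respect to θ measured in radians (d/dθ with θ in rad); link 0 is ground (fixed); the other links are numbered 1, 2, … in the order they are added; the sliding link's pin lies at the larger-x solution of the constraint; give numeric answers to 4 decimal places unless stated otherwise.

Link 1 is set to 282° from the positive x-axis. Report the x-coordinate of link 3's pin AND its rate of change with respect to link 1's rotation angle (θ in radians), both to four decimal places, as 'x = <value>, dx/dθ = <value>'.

geometry: r = 38 mm, L = 273 mm, e = 12 mm
crank pin P = (r cos θ, r sin θ) = (7.900644, -37.169609)
h = r sin θ − e = -37.169609 − 12 = -49.169609
x = r cos θ + √(L² − h²) = 7.900644 + 268.535565 = 276.436209
dx/dθ = −r sin θ − h·r cos θ/√(L² − h²) (θ in radians; h = -49.169609) = 38.616239

x = 276.4362, dx/dθ = 38.6162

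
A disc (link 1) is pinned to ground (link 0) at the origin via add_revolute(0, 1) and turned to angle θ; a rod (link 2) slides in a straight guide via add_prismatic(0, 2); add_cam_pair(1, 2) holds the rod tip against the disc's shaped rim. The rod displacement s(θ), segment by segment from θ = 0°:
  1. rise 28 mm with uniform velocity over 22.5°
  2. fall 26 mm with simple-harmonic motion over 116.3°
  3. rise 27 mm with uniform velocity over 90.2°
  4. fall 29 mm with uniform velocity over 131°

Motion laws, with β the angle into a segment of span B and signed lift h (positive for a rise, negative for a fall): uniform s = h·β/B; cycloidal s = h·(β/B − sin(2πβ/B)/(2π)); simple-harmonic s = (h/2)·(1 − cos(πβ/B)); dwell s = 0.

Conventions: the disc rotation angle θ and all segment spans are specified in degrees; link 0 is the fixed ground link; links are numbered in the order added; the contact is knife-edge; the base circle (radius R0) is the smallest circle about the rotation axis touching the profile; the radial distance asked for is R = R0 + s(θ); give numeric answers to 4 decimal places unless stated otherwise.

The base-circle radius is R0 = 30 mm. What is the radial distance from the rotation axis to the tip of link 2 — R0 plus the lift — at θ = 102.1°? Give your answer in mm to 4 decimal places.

segment 1 (0° to 22.5°, uniform, h = 28) is passed completely: s = 0.0000 + (28) = 28.0000
θ = 102.1° falls in segment 2 (22.5° to 138.8°, simple-harmonic, h = -26): β = 102.1 − 22.5 = 79.6°, B = 116.3°; Δs = -26/2·(1 − cos(π·0.6844)) = -20.1181; s = 28.0000 − 20.1181 = 7.8819
R = R0 + s = 30 + 7.8819 = 37.8819

37.8819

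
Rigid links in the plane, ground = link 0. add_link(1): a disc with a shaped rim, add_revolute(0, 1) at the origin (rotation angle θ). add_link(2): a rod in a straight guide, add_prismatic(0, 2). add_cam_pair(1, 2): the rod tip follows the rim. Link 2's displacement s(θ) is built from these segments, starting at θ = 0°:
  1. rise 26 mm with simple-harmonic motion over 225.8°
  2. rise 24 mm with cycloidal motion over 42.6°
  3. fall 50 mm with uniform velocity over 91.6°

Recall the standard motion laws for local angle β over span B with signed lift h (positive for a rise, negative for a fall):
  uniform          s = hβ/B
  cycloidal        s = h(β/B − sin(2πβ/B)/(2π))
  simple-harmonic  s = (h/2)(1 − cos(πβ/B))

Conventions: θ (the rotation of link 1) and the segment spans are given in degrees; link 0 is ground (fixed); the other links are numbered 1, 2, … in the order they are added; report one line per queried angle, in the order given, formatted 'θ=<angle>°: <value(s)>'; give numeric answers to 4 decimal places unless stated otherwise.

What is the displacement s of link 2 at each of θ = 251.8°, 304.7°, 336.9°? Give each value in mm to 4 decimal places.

segment 1 (0° to 225.8°, simple-harmonic, h = 26) is passed completely: s = 0.0000 + (26) = 26.0000
θ = 251.8° falls in segment 2 (225.8° to 268.4°, cycloidal, h = 24): β = 251.8 − 225.8 = 26°, B = 42.6°; Δs = 24·(0.6103 − sin(2π·0.6103)/(2π)) = 17.0887; s = 26.0000 + 17.0887 = 43.0887
segment 2 (225.8° to 268.4°, cycloidal, h = 24) is passed completely: s = 26.0000 + (24) = 50.0000
θ = 304.7° falls in segment 3 (268.4° to 360°, uniform, h = -50): β = 304.7 − 268.4 = 36.3°, B = 91.6°; Δs = -50·36.3/91.6 = -19.8144; s = 50.0000 − 19.8144 = 30.1856
θ = 336.9° falls in segment 3 (268.4° to 360°, uniform, h = -50): β = 336.9 − 268.4 = 68.5°, B = 91.6°; Δs = -50·68.5/91.6 = -37.3908; s = 50.0000 − 37.3908 = 12.6092

θ=251.8°: 43.0887
θ=304.7°: 30.1856
θ=336.9°: 12.6092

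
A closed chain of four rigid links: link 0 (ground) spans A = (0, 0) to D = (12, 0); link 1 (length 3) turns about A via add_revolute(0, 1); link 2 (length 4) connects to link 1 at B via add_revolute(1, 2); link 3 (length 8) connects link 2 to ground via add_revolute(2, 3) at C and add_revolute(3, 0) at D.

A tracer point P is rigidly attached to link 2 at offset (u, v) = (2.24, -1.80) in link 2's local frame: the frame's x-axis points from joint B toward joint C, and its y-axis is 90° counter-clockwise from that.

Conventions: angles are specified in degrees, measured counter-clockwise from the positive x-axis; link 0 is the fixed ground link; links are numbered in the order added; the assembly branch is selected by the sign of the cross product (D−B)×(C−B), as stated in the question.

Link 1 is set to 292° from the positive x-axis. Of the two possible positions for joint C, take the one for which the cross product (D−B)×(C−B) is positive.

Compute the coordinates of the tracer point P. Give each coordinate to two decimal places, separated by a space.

A=(0,0), D=(12.00,0)
B = A + 3.00·(cos292°, sin292°) = (1.1238, -2.7816)
|BD| = 11.2262
circle(B,4.00) ∩ circle(D,8.00): a=3.4753, h=1.9805
  candidates: C₊=(4.0000,-0.0017) cross=22.234; C₋=(4.9814,-3.8393) cross=-22.234
  branch + wants cross > 0 → take C=(4.0000,-0.0017) (cross=22.234)
ex = (C−B)/|BC| = (0.7190,0.6950); ey = (-0.6950,0.7190)
P = B + 2.24·ex + -1.80·ey = (3.9854,-2.5191)

3.99 -2.52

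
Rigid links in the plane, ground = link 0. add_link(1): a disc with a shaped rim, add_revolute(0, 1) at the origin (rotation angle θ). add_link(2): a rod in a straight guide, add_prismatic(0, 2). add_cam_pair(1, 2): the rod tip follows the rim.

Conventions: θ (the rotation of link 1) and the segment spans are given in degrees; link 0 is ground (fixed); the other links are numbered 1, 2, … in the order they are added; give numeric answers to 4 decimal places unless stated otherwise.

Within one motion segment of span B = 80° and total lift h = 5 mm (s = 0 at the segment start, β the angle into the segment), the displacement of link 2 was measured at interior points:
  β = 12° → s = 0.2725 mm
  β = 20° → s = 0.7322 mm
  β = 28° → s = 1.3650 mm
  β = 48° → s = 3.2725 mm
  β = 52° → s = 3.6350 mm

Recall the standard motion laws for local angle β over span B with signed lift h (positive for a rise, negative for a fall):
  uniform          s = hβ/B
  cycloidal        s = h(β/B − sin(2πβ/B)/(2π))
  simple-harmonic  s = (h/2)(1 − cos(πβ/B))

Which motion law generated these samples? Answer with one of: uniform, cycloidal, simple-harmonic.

candidates at β/B = r: uniform s = h·r (linear in β); cycloidal s = h·(r − sin(2πr)/(2π)); simple-harmonic s = (h/2)(1 − cos(πr))
β=12°: printed 0.2725 | uniform 0.7500, cycloidal 0.1062, simple-harmonic 0.2725
β=20°: printed 0.7322 | uniform 1.2500, cycloidal 0.4542, simple-harmonic 0.7322
β=28°: printed 1.3650 | uniform 1.7500, cycloidal 1.1062, simple-harmonic 1.3650
β=48°: printed 3.2725 | uniform 3.0000, cycloidal 3.4677, simple-harmonic 3.2725
β=52°: printed 3.6350 | uniform 3.2500, cycloidal 3.8938, simple-harmonic 3.6350
only one law matches every sample → simple-harmonic

simple-harmonic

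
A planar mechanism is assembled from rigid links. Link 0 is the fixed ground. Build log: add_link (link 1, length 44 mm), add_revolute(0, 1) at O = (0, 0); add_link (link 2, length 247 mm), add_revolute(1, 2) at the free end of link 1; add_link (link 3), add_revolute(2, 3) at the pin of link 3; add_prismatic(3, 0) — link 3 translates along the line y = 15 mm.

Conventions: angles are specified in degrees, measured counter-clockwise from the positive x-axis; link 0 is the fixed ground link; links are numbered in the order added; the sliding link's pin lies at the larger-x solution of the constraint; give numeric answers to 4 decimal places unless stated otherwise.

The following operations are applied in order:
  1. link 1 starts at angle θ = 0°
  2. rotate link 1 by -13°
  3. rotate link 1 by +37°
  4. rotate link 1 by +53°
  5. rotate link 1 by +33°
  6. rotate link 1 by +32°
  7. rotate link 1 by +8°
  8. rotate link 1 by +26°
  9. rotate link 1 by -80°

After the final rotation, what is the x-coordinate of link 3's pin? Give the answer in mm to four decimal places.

geometry: r = 44 mm, L = 247 mm, e = 15 mm; θ starts at 0°
rotate link 1 by -13°: θ ← 0° -13° = -13°
rotate link 1 by +37°: θ ← -13° +37° = 24°
rotate link 1 by +53°: θ ← 24° +53° = 77°
rotate link 1 by +33°: θ ← 77° +33° = 110°
rotate link 1 by +32°: θ ← 110° +32° = 142°
rotate link 1 by +8°: θ ← 142° +8° = 150°
rotate link 1 by +26°: θ ← 150° +26° = 176°
rotate link 1 by -80°: θ ← 176° -80° = 96°
crank pin P = (r cos θ, r sin θ) = (-4.599252, 43.758963)
h = r sin θ − e = 43.758963 − 15 = 28.758963
x = r cos θ + √(L² − h²) = -4.599252 + 245.320040 = 240.720788

240.7208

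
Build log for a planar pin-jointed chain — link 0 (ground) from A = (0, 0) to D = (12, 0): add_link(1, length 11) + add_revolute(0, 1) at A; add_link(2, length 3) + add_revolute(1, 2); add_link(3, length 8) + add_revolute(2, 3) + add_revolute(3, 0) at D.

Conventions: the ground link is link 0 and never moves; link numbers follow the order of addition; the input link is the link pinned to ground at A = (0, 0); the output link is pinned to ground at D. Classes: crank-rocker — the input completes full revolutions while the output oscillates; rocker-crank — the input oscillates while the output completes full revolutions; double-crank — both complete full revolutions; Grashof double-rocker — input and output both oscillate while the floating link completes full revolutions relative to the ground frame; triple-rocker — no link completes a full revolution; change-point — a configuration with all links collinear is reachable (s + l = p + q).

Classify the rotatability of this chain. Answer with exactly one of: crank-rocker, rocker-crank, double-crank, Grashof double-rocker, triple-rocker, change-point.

lengths: ground=12, input=11, coupler=3, output=8
sorted: s=3 (shortest), l=12 (longest), p+q=19
s + l = 15 vs p + q = 19
s + l < p + q (Grashof) with shortest = coupler link → Grashof double-rocker

Grashof double-rocker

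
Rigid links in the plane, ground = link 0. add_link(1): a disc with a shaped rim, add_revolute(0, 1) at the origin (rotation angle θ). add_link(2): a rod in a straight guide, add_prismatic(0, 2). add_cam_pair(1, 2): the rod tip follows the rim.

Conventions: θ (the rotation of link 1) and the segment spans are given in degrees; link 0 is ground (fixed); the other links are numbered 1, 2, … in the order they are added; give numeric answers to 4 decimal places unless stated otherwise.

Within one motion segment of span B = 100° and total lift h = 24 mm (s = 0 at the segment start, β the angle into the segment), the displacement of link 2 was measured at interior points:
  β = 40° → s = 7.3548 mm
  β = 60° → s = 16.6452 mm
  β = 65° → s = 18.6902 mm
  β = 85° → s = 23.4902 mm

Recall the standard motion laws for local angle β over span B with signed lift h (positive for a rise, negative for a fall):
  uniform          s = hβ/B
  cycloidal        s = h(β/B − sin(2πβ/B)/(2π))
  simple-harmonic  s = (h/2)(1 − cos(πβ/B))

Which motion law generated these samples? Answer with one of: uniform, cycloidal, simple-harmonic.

candidates at β/B = r: uniform s = h·r (linear in β); cycloidal s = h·(r − sin(2πr)/(2π)); simple-harmonic s = (h/2)(1 − cos(πr))
β=40°: printed 7.3548 | uniform 9.6000, cycloidal 7.3548, simple-harmonic 8.2918
β=60°: printed 16.6452 | uniform 14.4000, cycloidal 16.6452, simple-harmonic 15.7082
β=65°: printed 18.6902 | uniform 15.6000, cycloidal 18.6902, simple-harmonic 17.4479
β=85°: printed 23.4902 | uniform 20.4000, cycloidal 23.4902, simple-harmonic 22.6921
only one law matches every sample → cycloidal

cycloidal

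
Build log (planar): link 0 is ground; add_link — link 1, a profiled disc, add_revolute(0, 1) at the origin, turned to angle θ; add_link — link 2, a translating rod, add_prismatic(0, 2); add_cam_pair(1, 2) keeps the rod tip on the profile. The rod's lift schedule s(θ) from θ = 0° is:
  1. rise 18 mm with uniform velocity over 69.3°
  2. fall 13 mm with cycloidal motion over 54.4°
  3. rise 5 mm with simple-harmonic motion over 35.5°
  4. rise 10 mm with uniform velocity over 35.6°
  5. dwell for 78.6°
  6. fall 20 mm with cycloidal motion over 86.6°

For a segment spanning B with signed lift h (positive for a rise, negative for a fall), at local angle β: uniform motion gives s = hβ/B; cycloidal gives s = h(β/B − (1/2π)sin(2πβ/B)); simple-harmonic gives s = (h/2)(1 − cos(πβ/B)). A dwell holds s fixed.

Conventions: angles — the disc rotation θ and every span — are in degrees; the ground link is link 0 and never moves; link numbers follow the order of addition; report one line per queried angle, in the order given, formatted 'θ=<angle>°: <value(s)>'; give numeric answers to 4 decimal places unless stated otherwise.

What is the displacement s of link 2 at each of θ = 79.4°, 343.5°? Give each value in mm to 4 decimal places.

seg 1 [0°–69.3°] uniform, h=18: full span → s += 18 → s = 18.0000
seg 2 [69.3°–123.7°] cycloidal, h=-13: θ=79.4° here. β=10.1, B=54.4. -13·(0.1857 − sin(2π·0.1857)/(2π)) = -0.5114 → s = 17.4886
seg 2 [69.3°–123.7°] cycloidal, h=-13: full span → s += -13 → s = 5.0000
seg 3 [123.7°–159.2°] simple-harmonic, h=5: full span → s += 5 → s = 10.0000
seg 4 [159.2°–194.8°] uniform, h=10: full span → s += 10 → s = 20.0000
seg 5 [194.8°–273.4°] dwell: s stays 20.0000
seg 6 [273.4°–360°] cycloidal, h=-20: θ=343.5° here. β=70.1, B=86.6. -20·(0.8095 − sin(2π·0.8095)/(2π)) = -19.1528 → s = 0.8472

θ=79.4°: 17.4886
θ=343.5°: 0.8472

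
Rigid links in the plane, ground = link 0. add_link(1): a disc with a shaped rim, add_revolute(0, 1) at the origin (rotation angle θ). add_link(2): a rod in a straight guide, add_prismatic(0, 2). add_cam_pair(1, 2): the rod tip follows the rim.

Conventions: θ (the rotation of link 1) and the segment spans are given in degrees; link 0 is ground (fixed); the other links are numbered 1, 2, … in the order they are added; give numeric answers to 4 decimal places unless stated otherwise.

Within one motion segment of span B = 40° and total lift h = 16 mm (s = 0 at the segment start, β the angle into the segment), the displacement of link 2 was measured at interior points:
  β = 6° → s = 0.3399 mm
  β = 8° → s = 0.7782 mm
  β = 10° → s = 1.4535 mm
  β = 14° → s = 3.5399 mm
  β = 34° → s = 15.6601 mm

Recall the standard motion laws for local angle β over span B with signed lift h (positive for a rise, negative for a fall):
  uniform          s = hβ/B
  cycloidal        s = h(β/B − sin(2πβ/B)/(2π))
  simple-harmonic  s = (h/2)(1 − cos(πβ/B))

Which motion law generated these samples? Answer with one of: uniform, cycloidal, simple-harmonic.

candidates at β/B = r: uniform s = h·r (linear in β); cycloidal s = h·(r − sin(2πr)/(2π)); simple-harmonic s = (h/2)(1 − cos(πr))
β=6°: printed 0.3399 | uniform 2.4000, cycloidal 0.3399, simple-harmonic 0.8719
β=8°: printed 0.7782 | uniform 3.2000, cycloidal 0.7782, simple-harmonic 1.5279
β=10°: printed 1.4535 | uniform 4.0000, cycloidal 1.4535, simple-harmonic 2.3431
β=14°: printed 3.5399 | uniform 5.6000, cycloidal 3.5399, simple-harmonic 4.3681
β=34°: printed 15.6601 | uniform 13.6000, cycloidal 15.6601, simple-harmonic 15.1281
only one law matches every sample → cycloidal

cycloidal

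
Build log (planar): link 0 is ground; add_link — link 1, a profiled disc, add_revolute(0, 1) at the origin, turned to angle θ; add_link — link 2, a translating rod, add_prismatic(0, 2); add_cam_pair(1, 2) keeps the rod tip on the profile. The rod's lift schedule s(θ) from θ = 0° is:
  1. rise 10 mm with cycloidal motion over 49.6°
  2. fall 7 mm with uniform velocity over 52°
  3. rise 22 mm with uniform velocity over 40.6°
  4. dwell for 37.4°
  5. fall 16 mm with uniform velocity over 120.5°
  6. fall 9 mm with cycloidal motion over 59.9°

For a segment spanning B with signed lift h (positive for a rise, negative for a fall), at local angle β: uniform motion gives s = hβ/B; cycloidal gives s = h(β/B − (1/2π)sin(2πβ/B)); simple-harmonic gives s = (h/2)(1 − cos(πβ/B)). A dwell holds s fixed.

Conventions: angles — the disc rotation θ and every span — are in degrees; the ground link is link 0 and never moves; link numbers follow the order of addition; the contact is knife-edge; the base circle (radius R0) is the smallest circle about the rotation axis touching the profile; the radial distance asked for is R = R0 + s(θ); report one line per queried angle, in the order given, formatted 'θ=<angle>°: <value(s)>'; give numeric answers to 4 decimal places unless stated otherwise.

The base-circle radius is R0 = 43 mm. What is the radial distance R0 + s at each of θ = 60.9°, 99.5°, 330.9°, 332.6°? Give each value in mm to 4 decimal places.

seg 1 [0°–49.6°] cycloidal, h=10: full span → s += 10 → s = 10.0000
seg 2 [49.6°–101.6°] uniform, h=-7: θ=60.9° here. β=11.3, B=52. -7·11.3/52 = -1.5212 → s = 8.4788
seg 2 [49.6°–101.6°] uniform, h=-7: θ=99.5° here. β=49.9, B=52. -7·49.9/52 = -6.7173 → s = 3.2827
seg 2 [49.6°–101.6°] uniform, h=-7: full span → s += -7 → s = 3.0000
seg 3 [101.6°–142.2°] uniform, h=22: full span → s += 22 → s = 25.0000
seg 4 [142.2°–179.6°] dwell: s stays 25.0000
seg 5 [179.6°–300.1°] uniform, h=-16: full span → s += -16 → s = 9.0000
seg 6 [300.1°–360°] cycloidal, h=-9: θ=330.9° here. β=30.8, B=59.9. -9·(0.5142 − sin(2π·0.5142)/(2π)) = -4.7553 → s = 4.2447
seg 6 [300.1°–360°] cycloidal, h=-9: θ=332.6° here. β=32.5, B=59.9. -9·(0.5426 − sin(2π·0.5426)/(2π)) = -5.2617 → s = 3.7383
θ=60.9°: R = R0 + s = 43 + 8.4788 = 51.4788
θ=99.5°: R = R0 + s = 43 + 3.2827 = 46.2827
θ=330.9°: R = R0 + s = 43 + 4.2447 = 47.2447
θ=332.6°: R = R0 + s = 43 + 3.7383 = 46.7383

θ=60.9°: 51.4788
θ=99.5°: 46.2827
θ=330.9°: 47.2447
θ=332.6°: 46.7383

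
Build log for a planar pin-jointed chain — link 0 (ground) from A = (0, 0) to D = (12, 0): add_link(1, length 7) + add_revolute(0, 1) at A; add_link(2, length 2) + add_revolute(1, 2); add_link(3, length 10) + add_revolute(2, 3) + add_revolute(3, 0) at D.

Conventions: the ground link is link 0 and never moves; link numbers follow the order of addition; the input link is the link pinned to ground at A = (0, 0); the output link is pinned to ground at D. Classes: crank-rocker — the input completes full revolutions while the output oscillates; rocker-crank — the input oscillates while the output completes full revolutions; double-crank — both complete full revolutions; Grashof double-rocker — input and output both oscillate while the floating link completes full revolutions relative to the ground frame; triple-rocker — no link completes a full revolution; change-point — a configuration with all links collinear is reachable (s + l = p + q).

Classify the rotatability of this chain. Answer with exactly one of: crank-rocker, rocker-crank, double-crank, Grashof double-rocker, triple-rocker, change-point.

lengths: ground=12, input=7, coupler=2, output=10
sorted: s=2 (shortest), l=12 (longest), p+q=17
s + l = 14 vs p + q = 17
s + l < p + q (Grashof) with shortest = coupler link → Grashof double-rocker

Grashof double-rocker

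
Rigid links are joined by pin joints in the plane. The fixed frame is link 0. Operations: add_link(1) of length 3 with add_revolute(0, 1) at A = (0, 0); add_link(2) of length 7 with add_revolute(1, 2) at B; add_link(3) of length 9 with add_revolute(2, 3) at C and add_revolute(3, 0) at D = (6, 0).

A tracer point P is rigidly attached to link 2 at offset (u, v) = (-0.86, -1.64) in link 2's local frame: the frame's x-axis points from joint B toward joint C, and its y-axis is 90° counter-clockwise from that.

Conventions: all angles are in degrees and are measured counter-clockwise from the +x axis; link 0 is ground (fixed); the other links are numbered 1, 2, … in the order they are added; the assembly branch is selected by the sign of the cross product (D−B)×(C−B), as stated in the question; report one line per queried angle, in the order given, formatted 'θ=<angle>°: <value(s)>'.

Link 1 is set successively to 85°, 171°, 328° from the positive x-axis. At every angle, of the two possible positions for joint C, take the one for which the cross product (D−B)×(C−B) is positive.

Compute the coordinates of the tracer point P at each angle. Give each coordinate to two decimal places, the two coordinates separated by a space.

A=(0,0), D=(6.00,0)
θ=85°: B = A + 3.00·(cos85°, sin85°) = (0.2615, 2.9886)
θ=85°: |BD| = 6.4701
θ=85°: circle(B,7.00) ∩ circle(D,9.00): a=0.7621, h=6.9584
θ=85°:   candidates: C₊=(4.1516,8.8081) cross=45.022; C₋=(-2.2767,-3.5351) cross=-45.022
θ=85°:   branch + wants cross > 0 → take C=(4.1516,8.8081) (cross=45.022)
θ=85°: ex = (C−B)/|BC| = (0.5557,0.8314); ey = (-0.8314,0.5557)
θ=85°: P = B + -0.86·ex + -1.64·ey = (1.1470,1.3622)
θ=171°: B = A + 3.00·(cos171°, sin171°) = (-2.9631, 0.4693)
θ=171°: |BD| = 8.9753
θ=171°: circle(B,7.00) ∩ circle(D,9.00): a=2.7050, h=6.4562
θ=171°:   candidates: C₊=(0.0758,6.7753) cross=57.947; C₋=(-0.5993,-6.1195) cross=-57.947
θ=171°:   branch + wants cross > 0 → take C=(0.0758,6.7753) (cross=57.947)
θ=171°: ex = (C−B)/|BC| = (0.4341,0.9009); ey = (-0.9009,0.4341)
θ=171°: P = B + -0.86·ex + -1.64·ey = (-1.8590,-1.0174)
θ=328°: B = A + 3.00·(cos328°, sin328°) = (2.5441, -1.5898)
θ=328°: |BD| = 3.8040
θ=328°: circle(B,7.00) ∩ circle(D,9.00): a=-2.3041, h=6.6099
θ=328°:   candidates: C₊=(-2.3115,3.4523) cross=25.144; C₋=(3.2133,-8.5577) cross=-25.144
θ=328°:   branch + wants cross > 0 → take C=(-2.3115,3.4523) (cross=25.144)
θ=328°: ex = (C−B)/|BC| = (-0.6937,0.7203); ey = (-0.7203,-0.6937)
θ=328°: P = B + -0.86·ex + -1.64·ey = (4.3220,-1.0716)

θ=85°: 1.15 1.36
θ=171°: -1.86 -1.02
θ=328°: 4.32 -1.07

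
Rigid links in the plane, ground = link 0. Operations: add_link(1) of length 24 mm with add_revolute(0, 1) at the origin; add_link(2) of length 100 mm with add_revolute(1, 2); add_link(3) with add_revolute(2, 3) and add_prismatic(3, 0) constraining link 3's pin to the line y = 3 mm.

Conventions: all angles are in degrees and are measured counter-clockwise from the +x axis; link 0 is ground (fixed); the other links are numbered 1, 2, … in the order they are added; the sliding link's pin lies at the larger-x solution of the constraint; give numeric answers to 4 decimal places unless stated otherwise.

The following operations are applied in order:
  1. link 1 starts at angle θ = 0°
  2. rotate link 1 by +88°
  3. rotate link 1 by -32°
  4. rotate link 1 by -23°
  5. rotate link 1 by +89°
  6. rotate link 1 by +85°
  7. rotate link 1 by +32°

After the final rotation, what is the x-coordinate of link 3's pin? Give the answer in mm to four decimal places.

geometry: r = 24 mm, L = 100 mm, e = 3 mm; θ starts at 0°
rotate link 1 by +88°: θ ← 0° +88° = 88°
rotate link 1 by -32°: θ ← 88° -32° = 56°
rotate link 1 by -23°: θ ← 56° -23° = 33°
rotate link 1 by +89°: θ ← 33° +89° = 122°
rotate link 1 by +85°: θ ← 122° +85° = 207°
rotate link 1 by +32°: θ ← 207° +32° = 239°
crank pin P = (r cos θ, r sin θ) = (-12.360914, -20.572015)
h = r sin θ − e = -20.572015 − 3 = -23.572015
x = r cos θ + √(L² − h²) = -12.360914 + 97.182098 = 84.821184

84.8212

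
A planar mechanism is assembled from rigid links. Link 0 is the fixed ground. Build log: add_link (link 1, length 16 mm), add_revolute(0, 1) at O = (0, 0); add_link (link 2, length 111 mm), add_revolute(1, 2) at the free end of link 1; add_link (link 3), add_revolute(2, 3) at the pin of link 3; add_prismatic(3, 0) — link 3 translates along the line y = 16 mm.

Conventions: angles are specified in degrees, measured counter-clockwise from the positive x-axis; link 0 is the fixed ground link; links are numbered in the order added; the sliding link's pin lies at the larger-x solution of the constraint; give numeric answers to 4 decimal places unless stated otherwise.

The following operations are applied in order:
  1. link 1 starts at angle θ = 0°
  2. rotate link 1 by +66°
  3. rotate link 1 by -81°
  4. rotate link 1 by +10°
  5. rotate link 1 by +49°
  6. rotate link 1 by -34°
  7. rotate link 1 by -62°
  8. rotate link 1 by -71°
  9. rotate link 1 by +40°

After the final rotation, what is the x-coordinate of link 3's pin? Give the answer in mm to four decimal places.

geometry: r = 16 mm, L = 111 mm, e = 16 mm; θ starts at 0°
rotate link 1 by +66°: θ ← 0° +66° = 66°
rotate link 1 by -81°: θ ← 66° -81° = -15°
rotate link 1 by +10°: θ ← -15° +10° = -5°
rotate link 1 by +49°: θ ← -5° +49° = 44°
rotate link 1 by -34°: θ ← 44° -34° = 10°
rotate link 1 by -62°: θ ← 10° -62° = -52°
rotate link 1 by -71°: θ ← -52° -71° = -123°
rotate link 1 by +40°: θ ← -123° +40° = -83°
crank pin P = (r cos θ, r sin θ) = (1.949909, -15.880738)
h = r sin θ − e = -15.880738 − 16 = -31.880738
x = r cos θ + √(L² − h²) = 1.949909 + 106.323180 = 108.273089

108.2731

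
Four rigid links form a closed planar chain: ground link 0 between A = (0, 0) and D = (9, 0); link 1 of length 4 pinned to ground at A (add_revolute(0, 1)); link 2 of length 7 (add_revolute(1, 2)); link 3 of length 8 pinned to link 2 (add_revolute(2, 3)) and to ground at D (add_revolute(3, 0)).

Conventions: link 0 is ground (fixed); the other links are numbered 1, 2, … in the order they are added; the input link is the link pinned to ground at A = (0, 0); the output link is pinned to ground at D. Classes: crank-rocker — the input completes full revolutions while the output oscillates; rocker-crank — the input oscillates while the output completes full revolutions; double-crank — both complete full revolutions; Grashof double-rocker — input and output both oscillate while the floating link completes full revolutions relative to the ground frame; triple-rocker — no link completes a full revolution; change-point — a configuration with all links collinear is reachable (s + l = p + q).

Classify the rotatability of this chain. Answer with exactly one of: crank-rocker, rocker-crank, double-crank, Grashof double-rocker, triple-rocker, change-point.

lengths: ground=9, input=4, coupler=7, output=8
sorted: s=4 (shortest), l=9 (longest), p+q=15
s + l = 13 vs p + q = 15
s + l < p + q (Grashof) with shortest = input link → crank-rocker

crank-rocker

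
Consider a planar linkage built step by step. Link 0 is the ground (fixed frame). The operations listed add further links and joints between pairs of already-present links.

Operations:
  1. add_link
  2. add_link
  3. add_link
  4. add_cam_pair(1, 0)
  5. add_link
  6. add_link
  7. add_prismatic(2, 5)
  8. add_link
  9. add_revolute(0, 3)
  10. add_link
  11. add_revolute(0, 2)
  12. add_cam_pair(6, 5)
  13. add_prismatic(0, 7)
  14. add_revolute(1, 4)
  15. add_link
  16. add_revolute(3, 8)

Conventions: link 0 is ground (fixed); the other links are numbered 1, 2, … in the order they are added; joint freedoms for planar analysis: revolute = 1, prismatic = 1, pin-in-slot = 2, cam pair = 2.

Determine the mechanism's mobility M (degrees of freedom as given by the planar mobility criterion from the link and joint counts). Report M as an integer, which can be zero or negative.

link 0 = ground. State L|J1|J2 = 1|0|0
+link1  2|0|0
+link2  3|0|0
+link3  4|0|0
C(1,0) f=2→J2  4|0|1
+link4  5|0|1
+link5  6|0|1
P(2,5) f=1→J1  6|1|1
+link6  7|1|1
R(0,3) f=1→J1  7|2|1
+link7  8|2|1
R(0,2) f=1→J1  8|3|1
C(6,5) f=2→J2  8|3|2
P(0,7) f=1→J1  8|4|2
R(1,4) f=1→J1  8|5|2
+link8  9|5|2
R(3,8) f=1→J1  9|6|2
M = 3(9−1)−2·6−2 = 24−12−2 = 10

M = 10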